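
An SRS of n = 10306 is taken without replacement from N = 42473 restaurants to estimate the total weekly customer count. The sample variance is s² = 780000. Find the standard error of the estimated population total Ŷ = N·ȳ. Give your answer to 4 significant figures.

321600

Var(Ŷ) = N²·Var(ȳ) = N²·(1 − n/N)·s²/n.
f = 10306/42473 = 0.24264827; Var(ȳ) = 0.75735173·780000/10306 = 57.319459.
Var(Ŷ) = 42473² · 57.319459 = 1.0340177 × 10^11.
SE(Ŷ) = √(1.0340177 × 10^11) = 321600.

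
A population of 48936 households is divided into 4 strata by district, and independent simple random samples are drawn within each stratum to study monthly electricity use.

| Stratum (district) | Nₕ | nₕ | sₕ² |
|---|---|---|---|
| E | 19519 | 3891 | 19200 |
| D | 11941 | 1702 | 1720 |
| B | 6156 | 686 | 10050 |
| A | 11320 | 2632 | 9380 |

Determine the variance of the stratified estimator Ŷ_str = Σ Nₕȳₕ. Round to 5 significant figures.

Var(Ŷ_str) = Σₕ Nₕ²(1 − fₕ)sₕ²/nₕ.
E: 19519²·(1 − 3891/19519)·19200/3891 = 1.5052234 × 10^9.
D: 11941²·(1 − 1702/11941)·1720/1702 = 1.2355694 × 10^8.
B: 6156²·(1 − 686/6156)·10050/686 = 4.9331905 × 10^8.
A: 11320²·(1 − 2632/11320)·9380/2632 = 3.504961 × 10^8.
Sum = 2.4725955 × 10^9.

2.4726 × 10^9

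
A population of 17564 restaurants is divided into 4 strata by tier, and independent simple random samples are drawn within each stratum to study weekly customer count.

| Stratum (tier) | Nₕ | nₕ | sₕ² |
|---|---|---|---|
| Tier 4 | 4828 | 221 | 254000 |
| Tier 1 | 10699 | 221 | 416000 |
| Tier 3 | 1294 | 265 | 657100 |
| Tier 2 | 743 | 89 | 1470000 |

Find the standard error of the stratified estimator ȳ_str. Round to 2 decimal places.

Var(ȳ_str) = Σₕ Wₕ²(1 − fₕ)sₕ²/nₕ with Wₕ = Nₕ/N, N = 17564.
Tier 4: Wₕ = 0.27488044; term = 0.27488044²·(1 − 0.04577465)·254000/221 = 82.866703.
Tier 1: Wₕ = 0.60914370; term = 0.60914370²·(1 − 0.02065614)·416000/221 = 684.031.
Tier 3: Wₕ = 0.07367342; term = 0.07367342²·(1 − 0.20479134)·657100/265 = 10.702578.
Tier 2: Wₕ = 0.04230244; term = 0.04230244²·(1 − 0.11978466)·1470000/89 = 26.01639.
Sum = 803.61667.
SE = √(803.61667) = 28.35.

28.35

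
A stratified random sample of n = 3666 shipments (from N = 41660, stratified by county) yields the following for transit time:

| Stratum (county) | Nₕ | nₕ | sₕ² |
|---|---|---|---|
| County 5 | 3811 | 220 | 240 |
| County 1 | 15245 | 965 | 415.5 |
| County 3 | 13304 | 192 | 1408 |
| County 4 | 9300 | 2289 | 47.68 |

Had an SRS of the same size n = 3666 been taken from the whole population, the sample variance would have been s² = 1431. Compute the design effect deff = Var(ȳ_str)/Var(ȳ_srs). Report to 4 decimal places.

Var(ȳ_str) = Σ Wₕ²(1−fₕ)sₕ²/nₕ with Wₕ = Nₕ/41660:
  County 5: (3811/41660)²·(1−220/3811)·240/220 = 0.008602098
  County 1: (15245/41660)²·(1−965/15245)·415.5/965 = 0.054008339
  County 3: (13304/41660)²·(1−192/13304)·1408/192 = 0.73707906
  County 4: (9300/41660)²·(1−2289/9300)·47.68/2289 = 7.8255494 × 10^-4
  → Var(ȳ_str) = 0.80047205.
Var(ȳ_srs) = (1 − 3666/41660)·1431/3666 = 0.3559942.
deff = 0.80047205 / 0.3559942 = 2.2486.

2.2486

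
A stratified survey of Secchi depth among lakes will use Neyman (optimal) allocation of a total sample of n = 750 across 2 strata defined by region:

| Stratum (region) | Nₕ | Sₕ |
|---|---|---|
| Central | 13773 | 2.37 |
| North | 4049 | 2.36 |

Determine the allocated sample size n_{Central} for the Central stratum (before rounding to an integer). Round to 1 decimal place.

580.2

Neyman allocation: nₕ = n·NₕSₕ / Σⱼ NⱼSⱼ.
Σ NⱼSⱼ = 13773·2.37 + 4049·2.36 = 42197.65.
n_{Central} = 750·13773·2.37 / 42197.65 = 580.2.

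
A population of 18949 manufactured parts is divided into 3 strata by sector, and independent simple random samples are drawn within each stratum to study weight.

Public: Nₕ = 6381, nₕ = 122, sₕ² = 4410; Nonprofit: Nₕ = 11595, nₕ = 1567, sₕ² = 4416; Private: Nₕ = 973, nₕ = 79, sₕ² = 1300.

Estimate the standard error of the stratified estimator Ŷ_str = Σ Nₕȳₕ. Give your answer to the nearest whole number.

42257

Var(Ŷ_str) = Σₕ Nₕ²(1 − fₕ)sₕ²/nₕ.
Public: 6381²·(1 − 122/6381)·4410/122 = 1.443685 × 10^9.
Nonprofit: 11595²·(1 − 1567/11595)·4416/1567 = 3.2767639 × 10^8.
Private: 973²·(1 − 79/973)·1300/79 = 1.4314185 × 10^7.
Sum = 1.7856756 × 10^9.
SE = √(1.7856756 × 10^9) = 42257.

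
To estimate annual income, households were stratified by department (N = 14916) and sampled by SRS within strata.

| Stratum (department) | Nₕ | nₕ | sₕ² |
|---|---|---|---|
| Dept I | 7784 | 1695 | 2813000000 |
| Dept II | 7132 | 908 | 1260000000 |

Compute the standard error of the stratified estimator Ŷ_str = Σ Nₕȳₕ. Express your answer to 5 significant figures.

1.1843 × 10^7

Var(Ŷ_str) = Σₕ Nₕ²(1 − fₕ)sₕ²/nₕ.
Dept I: 7784²·(1 − 1695/7784)·2813000000/1695 = 7.8659074 × 10^13.
Dept II: 7132²·(1 − 908/7132)·1260000000/908 = 6.1597859 × 10^13.
Sum = 1.4025693 × 10^14.
SE = √(1.4025693 × 10^14) = 1.1843 × 10^7.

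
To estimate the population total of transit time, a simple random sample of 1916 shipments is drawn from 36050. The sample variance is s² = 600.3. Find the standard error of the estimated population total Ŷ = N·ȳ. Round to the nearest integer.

Var(Ŷ) = N²·Var(ȳ) = N²·(1 − n/N)·s²/n.
f = 1916/36050 = 0.05314840; Var(ȳ) = 0.94685160·600.3/1916 = 0.2966571.
Var(Ŷ) = 36050² · 0.2966571 = 3.8553631 × 10^8.
SE(Ŷ) = √(3.8553631 × 10^8) = 19635.

19635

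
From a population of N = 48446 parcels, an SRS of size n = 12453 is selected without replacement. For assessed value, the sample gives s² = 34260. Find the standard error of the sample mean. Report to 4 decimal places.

Under SRS without replacement, Var(ȳ) = (1 − f)·s²/n with f = n/N = 12453/48446 = 0.25704909.
Var(ȳ) = (1 − 0.25704909)·34260/12453 = 0.74295091·2.7511443 = 2.0439652.
SE(ȳ) = √(2.0439652) = 1.4297.

1.4297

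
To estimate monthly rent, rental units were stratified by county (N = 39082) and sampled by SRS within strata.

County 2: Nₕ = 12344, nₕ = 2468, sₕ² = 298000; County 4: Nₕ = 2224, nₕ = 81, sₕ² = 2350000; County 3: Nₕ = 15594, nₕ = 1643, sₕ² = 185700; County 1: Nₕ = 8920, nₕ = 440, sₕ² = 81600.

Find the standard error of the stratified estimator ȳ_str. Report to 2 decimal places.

Var(ȳ_str) = Σₕ Wₕ²(1 − fₕ)sₕ²/nₕ with Wₕ = Nₕ/N, N = 39082.
County 2: Wₕ = 0.31584873; term = 0.31584873²·(1 − 0.19993519)·298000/2468 = 9.6372814.
County 4: Wₕ = 0.05690599; term = 0.05690599²·(1 − 0.03642086)·2350000/81 = 90.52869.
County 3: Wₕ = 0.39900722; term = 0.39900722²·(1 − 0.10536104)·185700/1643 = 16.098435.
County 1: Wₕ = 0.22823806; term = 0.22823806²·(1 − 0.04932735)·81600/440 = 9.1842697.
Sum = 125.44868.
SE = √(125.44868) = 11.20.

11.20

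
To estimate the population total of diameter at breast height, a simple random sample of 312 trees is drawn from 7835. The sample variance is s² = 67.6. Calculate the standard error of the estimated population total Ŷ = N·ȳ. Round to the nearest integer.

Var(Ŷ) = N²·Var(ȳ) = N²·(1 − n/N)·s²/n.
f = 312/7835 = 0.03982131; Var(ȳ) = 0.96017869·67.6/312 = 0.20803872.
Var(Ŷ) = 7835² · 0.20803872 = 1.277092 × 10^7.
SE(Ŷ) = √(1.277092 × 10^7) = 3574.

3574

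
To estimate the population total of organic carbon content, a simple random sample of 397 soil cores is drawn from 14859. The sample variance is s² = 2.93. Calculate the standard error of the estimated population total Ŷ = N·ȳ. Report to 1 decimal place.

1259.4

Var(Ŷ) = N²·Var(ȳ) = N²·(1 − n/N)·s²/n.
f = 397/14859 = 0.02671781; Var(ȳ) = 0.97328219·2.93/397 = 0.0071831658.
Var(Ŷ) = 14859² · 0.0071831658 = 1.5859703 × 10^6.
SE(Ŷ) = √(1.5859703 × 10^6) = 1259.4.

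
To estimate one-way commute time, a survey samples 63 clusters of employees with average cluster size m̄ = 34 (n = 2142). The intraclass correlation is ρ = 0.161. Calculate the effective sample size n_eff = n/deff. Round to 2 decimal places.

deff = 1 + (34 − 1)·0.161 = 1 + 5.313 = 6.313.
n_eff = 2142 / 6.313 = 339.30.

339.30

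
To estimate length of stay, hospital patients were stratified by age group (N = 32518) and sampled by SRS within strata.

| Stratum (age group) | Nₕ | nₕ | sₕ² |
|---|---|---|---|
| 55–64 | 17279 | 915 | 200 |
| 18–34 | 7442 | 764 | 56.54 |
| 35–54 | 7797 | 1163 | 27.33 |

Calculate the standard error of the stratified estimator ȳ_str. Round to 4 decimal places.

Var(ȳ_str) = Σₕ Wₕ²(1 − fₕ)sₕ²/nₕ with Wₕ = Nₕ/N, N = 32518.
55–64: Wₕ = 0.53136724; term = 0.53136724²·(1 − 0.05295445)·200/915 = 0.058447955.
18–34: Wₕ = 0.22885786; term = 0.22885786²·(1 − 0.10266058)·56.54/764 = 0.0034781705.
35–54: Wₕ = 0.23977489; term = 0.23977489²·(1 − 0.14915993)·27.33/1163 = 0.0011495166.
Sum = 0.063075642.
SE = √(0.063075642) = 0.2511.

0.2511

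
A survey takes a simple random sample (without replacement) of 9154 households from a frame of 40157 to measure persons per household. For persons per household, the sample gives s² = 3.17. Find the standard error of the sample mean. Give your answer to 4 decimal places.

Under SRS without replacement, Var(ȳ) = (1 − f)·s²/n with f = n/N = 9154/40157 = 0.22795528.
Var(ȳ) = (1 − 0.22795528)·3.17/9154 = 0.77204472·3.462967 × 10^-4 = 2.6735654 × 10^-4.
SE(ȳ) = √(2.6735654 × 10^-4) = 0.0164.

0.0164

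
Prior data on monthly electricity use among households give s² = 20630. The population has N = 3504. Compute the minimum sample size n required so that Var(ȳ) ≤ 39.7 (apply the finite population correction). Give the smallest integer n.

Without fpc, n₀ = s²/D = 20630/39.7 = 519.6474.
With fpc, (1 − n/N)·s²/n ≤ D requires n ≥ n₀/(1 + n₀/N) = 519.6474/(1 + 519.6474/3504) = 452.5358.
Rounding up, n = 453.

453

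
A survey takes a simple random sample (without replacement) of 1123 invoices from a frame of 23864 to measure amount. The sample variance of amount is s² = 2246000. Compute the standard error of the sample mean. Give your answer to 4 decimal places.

43.6564

Under SRS without replacement, Var(ȳ) = (1 − f)·s²/n with f = n/N = 1123/23864 = 0.04705833.
Var(ȳ) = (1 − 0.04705833)·2246000/1123 = 0.95294167·2000 = 1905.8833.
SE(ȳ) = √(1905.8833) = 43.6564.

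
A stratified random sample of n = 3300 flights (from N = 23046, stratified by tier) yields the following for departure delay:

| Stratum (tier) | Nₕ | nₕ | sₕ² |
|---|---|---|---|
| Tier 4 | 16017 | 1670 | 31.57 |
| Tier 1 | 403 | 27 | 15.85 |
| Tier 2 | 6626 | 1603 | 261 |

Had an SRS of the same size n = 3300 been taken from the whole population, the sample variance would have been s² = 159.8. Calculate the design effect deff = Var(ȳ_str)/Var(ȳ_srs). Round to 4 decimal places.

Var(ȳ_str) = Σ Wₕ²(1−fₕ)sₕ²/nₕ with Wₕ = Nₕ/23046:
  Tier 4: (16017/23046)²·(1−1670/16017)·31.57/1670 = 0.0081791707
  Tier 1: (403/23046)²·(1−27/403)·15.85/27 = 1.6748167 × 10^-4
  Tier 2: (6626/23046)²·(1−1603/6626)·261/1603 = 0.010203061
  → Var(ȳ_str) = 0.018549713.
Var(ȳ_srs) = (1 − 3300/23046)·159.8/3300 = 0.041490284.
deff = 0.018549713 / 0.041490284 = 0.4471.

0.4471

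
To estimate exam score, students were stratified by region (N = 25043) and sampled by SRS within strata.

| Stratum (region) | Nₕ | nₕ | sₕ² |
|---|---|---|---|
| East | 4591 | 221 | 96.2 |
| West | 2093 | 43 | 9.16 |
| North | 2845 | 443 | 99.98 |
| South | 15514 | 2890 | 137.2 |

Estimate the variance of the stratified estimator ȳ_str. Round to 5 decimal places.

0.03267

Var(ȳ_str) = Σₕ Wₕ²(1 − fₕ)sₕ²/nₕ with Wₕ = Nₕ/N, N = 25043.
East: Wₕ = 0.18332468; term = 0.18332468²·(1 − 0.04813766)·96.2/221 = 0.013925116.
West: Wₕ = 0.08357625; term = 0.08357625²·(1 − 0.02054467)·9.16/43 = 0.0014573954.
North: Wₕ = 0.11360460; term = 0.11360460²·(1 − 0.15571178)·99.98/443 = 0.0024591894.
South: Wₕ = 0.61949447; term = 0.61949447²·(1 − 0.18628336)·137.2/2890 = 0.014825329.
Sum = 0.03266703.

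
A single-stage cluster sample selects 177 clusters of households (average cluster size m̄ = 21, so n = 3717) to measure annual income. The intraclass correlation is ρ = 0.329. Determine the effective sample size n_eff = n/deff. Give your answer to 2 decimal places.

490.37

deff = 1 + (21 − 1)·0.329 = 1 + 6.58 = 7.58.
n_eff = 3717 / 7.58 = 490.37.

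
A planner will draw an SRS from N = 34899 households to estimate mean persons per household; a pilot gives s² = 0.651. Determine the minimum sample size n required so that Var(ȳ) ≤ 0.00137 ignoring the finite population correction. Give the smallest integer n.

Without fpc, n₀ = s²/D = 0.651/0.00137 = 475.1825.
Rounding up, n = 476.

476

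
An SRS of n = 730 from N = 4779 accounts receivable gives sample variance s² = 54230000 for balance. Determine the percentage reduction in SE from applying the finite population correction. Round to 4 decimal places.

7.9539

f = n/N = 730/4779 = 0.15275162.
SE_no-fpc = √(s²/n) = 272.55765; SE_fpc = √((1−f)s²/n) = 250.87867.
Ratio = √(1−f) = 0.92046096. Reduction = 100·(1 − 0.92046096) = 7.9539%.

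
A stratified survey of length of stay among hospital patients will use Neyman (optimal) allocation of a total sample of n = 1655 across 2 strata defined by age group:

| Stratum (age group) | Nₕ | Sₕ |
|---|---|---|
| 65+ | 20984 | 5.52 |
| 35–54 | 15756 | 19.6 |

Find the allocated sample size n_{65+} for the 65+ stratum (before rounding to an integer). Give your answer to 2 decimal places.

Neyman allocation: nₕ = n·NₕSₕ / Σⱼ NⱼSⱼ.
Σ NⱼSⱼ = 20984·5.52 + 15756·19.6 = 424649.28.
n_{65+} = 1655·20984·5.52 / 424649.28 = 451.43.

451.43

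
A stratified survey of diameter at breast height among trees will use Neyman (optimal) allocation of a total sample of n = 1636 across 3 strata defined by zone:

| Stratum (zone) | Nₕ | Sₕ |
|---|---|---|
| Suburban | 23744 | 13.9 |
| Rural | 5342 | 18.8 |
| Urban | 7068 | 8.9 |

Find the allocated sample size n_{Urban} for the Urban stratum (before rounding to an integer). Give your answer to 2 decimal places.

Neyman allocation: nₕ = n·NₕSₕ / Σⱼ NⱼSⱼ.
Σ NⱼSⱼ = 23744·13.9 + 5342·18.8 + 7068·8.9 = 493376.4.
n_{Urban} = 1636·7068·8.9 / 493376.4 = 208.59.

208.59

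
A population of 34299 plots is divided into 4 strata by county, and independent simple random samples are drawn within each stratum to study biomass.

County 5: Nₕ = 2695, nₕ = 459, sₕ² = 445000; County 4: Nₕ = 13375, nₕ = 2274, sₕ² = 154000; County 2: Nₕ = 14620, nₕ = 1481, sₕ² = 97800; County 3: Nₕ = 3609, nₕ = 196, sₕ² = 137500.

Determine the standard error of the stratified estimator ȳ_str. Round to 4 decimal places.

5.6251

Var(ȳ_str) = Σₕ Wₕ²(1 − fₕ)sₕ²/nₕ with Wₕ = Nₕ/N, N = 34299.
County 5: Wₕ = 0.07857372; term = 0.07857372²·(1 − 0.17031540)·445000/459 = 4.9660945.
County 4: Wₕ = 0.38995306; term = 0.38995306²·(1 − 0.17001869)·154000/2274 = 8.5471876.
County 2: Wₕ = 0.42625149; term = 0.42625149²·(1 − 0.10129959)·97800/1481 = 10.782776.
County 3: Wₕ = 0.10522173; term = 0.10522173²·(1 − 0.05430867)·137500/196 = 7.3452551.
Sum = 31.641313.
SE = √(31.641313) = 5.6251.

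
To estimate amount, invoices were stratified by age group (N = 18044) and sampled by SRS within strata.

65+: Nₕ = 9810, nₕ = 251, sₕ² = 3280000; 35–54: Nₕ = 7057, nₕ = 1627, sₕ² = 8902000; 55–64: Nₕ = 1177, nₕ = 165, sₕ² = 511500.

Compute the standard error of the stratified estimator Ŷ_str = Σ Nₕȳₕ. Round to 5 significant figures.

Var(Ŷ_str) = Σₕ Nₕ²(1 − fₕ)sₕ²/nₕ.
65+: 9810²·(1 − 251/9810)·3280000/251 = 1.2254105 × 10^12.
35–54: 7057²·(1 − 1627/7057)·8902000/1627 = 2.0966213 × 10^11.
55–64: 1177²·(1 − 165/1177)·511500/165 = 3.6924844 × 10^9.
Sum = 1.4387651 × 10^12.
SE = √(1.4387651 × 10^12) = 1.1995 × 10^6.

1.1995 × 10^6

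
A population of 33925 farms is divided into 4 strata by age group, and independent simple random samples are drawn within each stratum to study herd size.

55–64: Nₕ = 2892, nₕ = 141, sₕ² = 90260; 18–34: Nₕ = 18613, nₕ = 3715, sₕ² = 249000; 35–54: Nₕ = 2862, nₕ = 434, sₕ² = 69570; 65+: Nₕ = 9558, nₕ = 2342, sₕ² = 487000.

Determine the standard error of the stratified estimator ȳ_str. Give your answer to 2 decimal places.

5.83

Var(ȳ_str) = Σₕ Wₕ²(1 − fₕ)sₕ²/nₕ with Wₕ = Nₕ/N, N = 33925.
55–64: Wₕ = 0.08524687; term = 0.08524687²·(1 − 0.04875519)·90260/141 = 4.4251234.
18–34: Wₕ = 0.54865144; term = 0.54865144²·(1 − 0.19959168)·249000/3715 = 16.148982.
35–54: Wₕ = 0.08436256; term = 0.08436256²·(1 − 0.15164221)·69570/434 = 0.96785628.
65+: Wₕ = 0.28173913; term = 0.28173913²·(1 − 0.24503034)·487000/2342 = 12.461373.
Sum = 34.003335.
SE = √(34.003335) = 5.83.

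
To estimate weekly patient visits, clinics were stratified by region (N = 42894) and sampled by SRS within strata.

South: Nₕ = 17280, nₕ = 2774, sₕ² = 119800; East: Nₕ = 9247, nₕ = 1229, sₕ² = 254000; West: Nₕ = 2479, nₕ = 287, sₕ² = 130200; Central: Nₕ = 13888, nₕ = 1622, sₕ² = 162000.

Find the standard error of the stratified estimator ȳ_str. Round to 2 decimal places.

4.98

Var(ȳ_str) = Σₕ Wₕ²(1 − fₕ)sₕ²/nₕ with Wₕ = Nₕ/N, N = 42894.
South: Wₕ = 0.40285355; term = 0.40285355²·(1 − 0.16053241)·119800/2774 = 5.883675.
East: Wₕ = 0.21557794; term = 0.21557794²·(1 − 0.13290797)·254000/1229 = 8.3282863.
West: Wₕ = 0.05779363; term = 0.05779363²·(1 − 0.11577249)·130200/287 = 1.3398404.
Central: Wₕ = 0.32377489; term = 0.32377489²·(1 − 0.11679147)·162000/1622 = 9.2472743.
Sum = 24.799076.
SE = √(24.799076) = 4.98.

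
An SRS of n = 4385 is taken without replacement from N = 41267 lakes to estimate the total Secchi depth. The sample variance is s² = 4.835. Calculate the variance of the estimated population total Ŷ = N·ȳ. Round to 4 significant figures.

1.678 × 10^6

Var(Ŷ) = N²·Var(ȳ) = N²·(1 − n/N)·s²/n.
f = 4385/41267 = 0.10625924; Var(ȳ) = 0.89374076·4.835/4385 = 9.8545874 × 10^-4.
Var(Ŷ) = 41267² · (9.8545874 × 10^-4) = 1.678202 × 10^6.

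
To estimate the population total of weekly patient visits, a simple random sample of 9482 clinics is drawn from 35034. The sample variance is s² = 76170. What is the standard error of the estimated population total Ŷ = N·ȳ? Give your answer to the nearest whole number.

84801

Var(Ŷ) = N²·Var(ȳ) = N²·(1 − n/N)·s²/n.
f = 9482/35034 = 0.27065137; Var(ȳ) = 0.72934863·76170/9482 = 5.8589417.
Var(Ŷ) = 35034² · 5.8589417 = 7.1911546 × 10^9.
SE(Ŷ) = √(7.1911546 × 10^9) = 84801.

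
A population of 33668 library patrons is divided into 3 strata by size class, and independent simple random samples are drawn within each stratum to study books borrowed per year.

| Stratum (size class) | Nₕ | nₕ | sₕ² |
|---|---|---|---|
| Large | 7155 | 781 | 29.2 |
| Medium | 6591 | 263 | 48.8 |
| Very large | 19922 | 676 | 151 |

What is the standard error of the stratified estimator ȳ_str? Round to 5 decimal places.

0.28963

Var(ȳ_str) = Σₕ Wₕ²(1 − fₕ)sₕ²/nₕ with Wₕ = Nₕ/N, N = 33668.
Large: Wₕ = 0.21251634; term = 0.21251634²·(1 − 0.10915444)·29.2/781 = 0.001504246.
Medium: Wₕ = 0.19576452; term = 0.19576452²·(1 − 0.03990290)·48.8/263 = 0.0068272722.
Very large: Wₕ = 0.59171914; term = 0.59171914²·(1 − 0.03393234)·151/676 = 0.075556013.
Sum = 0.083887531.
SE = √(0.083887531) = 0.28963.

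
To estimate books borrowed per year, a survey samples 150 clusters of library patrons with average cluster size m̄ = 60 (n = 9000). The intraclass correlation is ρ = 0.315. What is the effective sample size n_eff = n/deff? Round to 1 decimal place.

459.5

deff = 1 + (60 − 1)·0.315 = 1 + 18.585 = 19.585.
n_eff = 9000 / 19.585 = 459.5.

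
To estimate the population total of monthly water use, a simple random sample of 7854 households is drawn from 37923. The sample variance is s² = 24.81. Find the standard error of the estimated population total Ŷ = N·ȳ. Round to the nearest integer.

1898

Var(Ŷ) = N²·Var(ȳ) = N²·(1 − n/N)·s²/n.
f = 7854/37923 = 0.20710387; Var(ȳ) = 0.79289613·24.81/7854 = 0.0025046795.
Var(Ŷ) = 37923² · 0.0025046795 = 3.6021147 × 10^6.
SE(Ŷ) = √(3.6021147 × 10^6) = 1898.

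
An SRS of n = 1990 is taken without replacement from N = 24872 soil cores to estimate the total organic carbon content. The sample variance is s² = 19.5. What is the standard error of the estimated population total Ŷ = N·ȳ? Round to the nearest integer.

2362

Var(Ŷ) = N²·Var(ȳ) = N²·(1 − n/N)·s²/n.
f = 1990/24872 = 0.08000965; Var(ȳ) = 0.91999035·19.5/1990 = 0.0090149808.
Var(Ŷ) = 24872² · 0.0090149808 = 5.5768148 × 10^6.
SE(Ŷ) = √(5.5768148 × 10^6) = 2362.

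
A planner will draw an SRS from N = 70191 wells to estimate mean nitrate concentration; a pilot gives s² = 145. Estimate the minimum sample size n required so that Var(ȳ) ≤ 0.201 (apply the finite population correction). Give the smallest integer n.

715

Without fpc, n₀ = s²/D = 145/0.201 = 721.3930.
With fpc, (1 − n/N)·s²/n ≤ D requires n ≥ n₀/(1 + n₀/N) = 721.3930/(1 + 721.3930/70191) = 714.0543.
Rounding up, n = 715.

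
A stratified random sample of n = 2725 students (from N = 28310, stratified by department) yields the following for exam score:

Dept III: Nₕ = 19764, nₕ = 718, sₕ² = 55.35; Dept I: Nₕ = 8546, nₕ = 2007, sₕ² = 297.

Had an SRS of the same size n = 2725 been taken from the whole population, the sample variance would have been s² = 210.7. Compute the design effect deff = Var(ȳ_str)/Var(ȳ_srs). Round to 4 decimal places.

Var(ȳ_str) = Σ Wₕ²(1−fₕ)sₕ²/nₕ with Wₕ = Nₕ/28310:
  Dept III: (19764/28310)²·(1−718/19764)·55.35/718 = 0.03620696
  Dept I: (8546/28310)²·(1−2007/8546)·297/2007 = 0.010318191
  → Var(ȳ_str) = 0.046525151.
Var(ȳ_srs) = (1 − 2725/28310)·210.7/2725 = 0.069878501.
deff = 0.046525151 / 0.069878501 = 0.6658.

0.6658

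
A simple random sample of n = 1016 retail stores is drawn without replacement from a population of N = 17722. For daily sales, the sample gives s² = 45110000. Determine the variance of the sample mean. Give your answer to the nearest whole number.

Under SRS without replacement, Var(ȳ) = (1 − f)·s²/n with f = n/N = 1016/17722 = 0.05732987.
Var(ȳ) = (1 − 0.05732987)·45110000/1016 = 0.94267013·44399.606 = 41854.183.

41854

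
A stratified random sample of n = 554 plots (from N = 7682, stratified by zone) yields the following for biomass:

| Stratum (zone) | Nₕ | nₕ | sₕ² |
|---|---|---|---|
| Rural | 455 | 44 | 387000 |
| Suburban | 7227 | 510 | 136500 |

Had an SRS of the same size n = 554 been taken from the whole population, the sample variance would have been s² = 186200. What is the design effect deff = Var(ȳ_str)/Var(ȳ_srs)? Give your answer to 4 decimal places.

Var(ȳ_str) = Σ Wₕ²(1−fₕ)sₕ²/nₕ with Wₕ = Nₕ/7682:
  Rural: (455/7682)²·(1−44/455)·387000/44 = 27.871664
  Suburban: (7227/7682)²·(1−510/7227)·136500/510 = 220.16449
  → Var(ȳ_str) = 248.03615.
Var(ȳ_srs) = (1 − 554/7682)·186200/554 = 311.8626.
deff = 248.03615 / 311.8626 = 0.7953.

0.7953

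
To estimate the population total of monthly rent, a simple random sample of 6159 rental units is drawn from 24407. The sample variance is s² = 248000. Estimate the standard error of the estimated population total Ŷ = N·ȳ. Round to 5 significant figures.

133920

Var(Ŷ) = N²·Var(ȳ) = N²·(1 − n/N)·s²/n.
f = 6159/24407 = 0.25234564; Var(ȳ) = 0.74765436·248000/6159 = 30.105258.
Var(Ŷ) = 24407² · 30.105258 = 1.7933752 × 10^10.
SE(Ŷ) = √(1.7933752 × 10^10) = 133920.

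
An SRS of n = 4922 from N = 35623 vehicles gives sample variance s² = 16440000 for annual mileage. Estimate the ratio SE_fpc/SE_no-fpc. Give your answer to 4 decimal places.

f = n/N = 4922/35623 = 0.13816916.
SE_no-fpc = √(s²/n) = 57.793647; SE_fpc = √((1−f)s²/n) = 53.652643.
Ratio = √(1−f) = 0.92834845.

0.9283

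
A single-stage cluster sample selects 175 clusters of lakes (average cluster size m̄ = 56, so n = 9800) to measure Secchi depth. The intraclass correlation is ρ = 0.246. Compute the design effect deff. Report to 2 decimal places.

14.53

deff = 1 + (56 − 1)·0.246 = 1 + 13.53 = 14.53.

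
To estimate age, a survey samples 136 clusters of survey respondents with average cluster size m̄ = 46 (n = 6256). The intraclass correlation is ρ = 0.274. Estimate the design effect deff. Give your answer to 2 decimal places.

13.33

deff = 1 + (46 − 1)·0.274 = 1 + 12.33 = 13.33.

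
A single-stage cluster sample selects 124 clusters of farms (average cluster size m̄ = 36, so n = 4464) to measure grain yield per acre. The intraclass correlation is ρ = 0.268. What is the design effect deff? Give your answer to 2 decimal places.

10.38

deff = 1 + (36 − 1)·0.268 = 1 + 9.38 = 10.38.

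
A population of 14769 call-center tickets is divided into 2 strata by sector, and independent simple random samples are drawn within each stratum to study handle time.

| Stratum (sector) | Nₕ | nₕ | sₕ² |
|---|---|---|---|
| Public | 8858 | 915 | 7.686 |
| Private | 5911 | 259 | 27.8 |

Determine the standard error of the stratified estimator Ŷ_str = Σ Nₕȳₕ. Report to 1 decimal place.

2043.8

Var(Ŷ_str) = Σₕ Nₕ²(1 − fₕ)sₕ²/nₕ.
Public: 8858²·(1 − 915/8858)·7.686/915 = 591016.39.
Private: 5911²·(1 − 259/5911)·27.8/259 = 3.5859823 × 10^6.
Sum = 4.1769987 × 10^6.
SE = √(4.1769987 × 10^6) = 2043.8.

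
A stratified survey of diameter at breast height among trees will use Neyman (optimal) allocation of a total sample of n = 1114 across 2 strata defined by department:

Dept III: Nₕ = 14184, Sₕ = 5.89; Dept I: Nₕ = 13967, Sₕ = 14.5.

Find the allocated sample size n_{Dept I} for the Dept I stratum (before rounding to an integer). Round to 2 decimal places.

788.66

Neyman allocation: nₕ = n·NₕSₕ / Σⱼ NⱼSⱼ.
Σ NⱼSⱼ = 14184·5.89 + 13967·14.5 = 286065.26.
n_{Dept I} = 1114·13967·14.5 / 286065.26 = 788.66.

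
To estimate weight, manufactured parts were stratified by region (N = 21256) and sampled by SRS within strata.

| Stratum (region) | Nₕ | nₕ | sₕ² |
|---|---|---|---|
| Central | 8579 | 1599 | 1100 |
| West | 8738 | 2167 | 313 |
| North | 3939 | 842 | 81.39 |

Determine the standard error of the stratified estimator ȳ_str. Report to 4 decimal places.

0.3349

Var(ȳ_str) = Σₕ Wₕ²(1 − fₕ)sₕ²/nₕ with Wₕ = Nₕ/N, N = 21256.
Central: Wₕ = 0.40360369; term = 0.40360369²·(1 − 0.18638536)·1100/1599 = 0.091174466.
West: Wₕ = 0.41108393; term = 0.41108393²·(1 − 0.24799725)·313/2167 = 0.018355484.
North: Wₕ = 0.18531238; term = 0.18531238²·(1 − 0.21375984)·81.39/842 = 0.0026098952.
Sum = 0.11213985.
SE = √(0.11213985) = 0.3349.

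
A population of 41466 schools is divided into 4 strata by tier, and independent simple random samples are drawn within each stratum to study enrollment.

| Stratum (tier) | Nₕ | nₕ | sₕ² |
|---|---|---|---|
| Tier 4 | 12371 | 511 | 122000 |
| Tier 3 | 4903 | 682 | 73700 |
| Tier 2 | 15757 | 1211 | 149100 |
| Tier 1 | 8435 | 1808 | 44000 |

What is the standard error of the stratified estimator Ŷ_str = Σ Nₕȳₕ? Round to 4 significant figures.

258500

Var(Ŷ_str) = Σₕ Nₕ²(1 − fₕ)sₕ²/nₕ.
Tier 4: 12371²·(1 − 511/12371)·122000/511 = 3.5029055 × 10^10.
Tier 3: 4903²·(1 − 682/4903)·73700/682 = 2.236456 × 10^9.
Tier 2: 15757²·(1 − 1211/15757)·149100/1211 = 2.8219585 × 10^10.
Tier 1: 8435²·(1 − 1808/8435)·44000/1808 = 1.3603677 × 10^9.
Sum = 6.6845464 × 10^10.
SE = √(6.6845464 × 10^10) = 258500.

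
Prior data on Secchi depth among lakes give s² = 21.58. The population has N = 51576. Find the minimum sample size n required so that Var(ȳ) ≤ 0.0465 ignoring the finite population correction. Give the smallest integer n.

Without fpc, n₀ = s²/D = 21.58/0.0465 = 464.0860.
Rounding up, n = 465.

465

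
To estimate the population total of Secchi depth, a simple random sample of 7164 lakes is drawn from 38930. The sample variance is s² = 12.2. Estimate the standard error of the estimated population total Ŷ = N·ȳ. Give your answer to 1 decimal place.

1451.2

Var(Ŷ) = N²·Var(ȳ) = N²·(1 − n/N)·s²/n.
f = 7164/38930 = 0.18402260; Var(ȳ) = 0.81597740·12.2/7164 = 0.0013895762.
Var(Ŷ) = 38930² · 0.0013895762 = 2.1059651 × 10^6.
SE(Ŷ) = √(2.1059651 × 10^6) = 1451.2.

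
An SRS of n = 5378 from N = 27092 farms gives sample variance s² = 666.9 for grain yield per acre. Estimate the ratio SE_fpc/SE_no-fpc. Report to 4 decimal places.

f = n/N = 5378/27092 = 0.19850878.
SE_no-fpc = √(s²/n) = 0.35214373; SE_fpc = √((1−f)s²/n) = 0.31526034.
Ratio = √(1−f) = 0.89526042.

0.8953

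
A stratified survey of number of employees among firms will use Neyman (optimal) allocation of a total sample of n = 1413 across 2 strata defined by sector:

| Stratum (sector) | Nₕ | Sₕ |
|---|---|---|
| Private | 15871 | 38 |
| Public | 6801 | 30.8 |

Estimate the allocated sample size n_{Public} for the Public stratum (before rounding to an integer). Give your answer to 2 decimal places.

Neyman allocation: nₕ = n·NₕSₕ / Σⱼ NⱼSⱼ.
Σ NⱼSⱼ = 15871·38 + 6801·30.8 = 812568.8.
n_{Public} = 1413·6801·30.8 / 812568.8 = 364.25.

364.25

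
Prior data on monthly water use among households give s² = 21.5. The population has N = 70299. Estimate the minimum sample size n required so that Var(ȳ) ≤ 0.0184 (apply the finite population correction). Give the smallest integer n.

1150

Without fpc, n₀ = s²/D = 21.5/0.0184 = 1168.4783.
With fpc, (1 − n/N)·s²/n ≤ D requires n ≥ n₀/(1 + n₀/N) = 1168.4783/(1 + 1168.4783/70299) = 1149.3739.
Rounding up, n = 1150.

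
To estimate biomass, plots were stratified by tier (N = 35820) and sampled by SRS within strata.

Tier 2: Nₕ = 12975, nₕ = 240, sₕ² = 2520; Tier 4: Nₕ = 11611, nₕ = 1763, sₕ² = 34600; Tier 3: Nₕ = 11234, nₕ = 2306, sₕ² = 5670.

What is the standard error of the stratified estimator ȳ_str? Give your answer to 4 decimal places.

Var(ȳ_str) = Σₕ Wₕ²(1 − fₕ)sₕ²/nₕ with Wₕ = Nₕ/N, N = 35820.
Tier 2: Wₕ = 0.36222781; term = 0.36222781²·(1 − 0.01849711)·2520/240 = 1.352211.
Tier 4: Wₕ = 0.32414852; term = 0.32414852²·(1 − 0.15183877)·34600/1763 = 1.7490019.
Tier 3: Wₕ = 0.31362367; term = 0.31362367²·(1 − 0.20526972)·5670/2306 = 0.19220346.
Sum = 3.2934164.
SE = √(3.2934164) = 1.8148.

1.8148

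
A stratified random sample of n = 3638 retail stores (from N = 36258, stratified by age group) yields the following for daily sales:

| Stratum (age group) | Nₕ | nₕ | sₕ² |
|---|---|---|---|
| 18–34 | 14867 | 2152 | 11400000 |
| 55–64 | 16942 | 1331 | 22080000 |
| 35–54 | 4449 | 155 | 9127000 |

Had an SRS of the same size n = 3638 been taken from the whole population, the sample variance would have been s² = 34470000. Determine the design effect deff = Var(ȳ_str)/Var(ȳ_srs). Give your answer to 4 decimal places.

Var(ȳ_str) = Σ Wₕ²(1−fₕ)sₕ²/nₕ with Wₕ = Nₕ/36258:
  18–34: (14867/36258)²·(1−2152/14867)·11400000/2152 = 761.71867
  55–64: (16942/36258)²·(1−1331/16942)·22080000/1331 = 3337.4036
  35–54: (4449/36258)²·(1−155/4449)·9127000/155 = 855.6834
  → Var(ȳ_str) = 4954.8057.
Var(ȳ_srs) = (1 − 3638/36258)·34470000/3638 = 8524.2995.
deff = 4954.8057 / 8524.2995 = 0.5813.

0.5813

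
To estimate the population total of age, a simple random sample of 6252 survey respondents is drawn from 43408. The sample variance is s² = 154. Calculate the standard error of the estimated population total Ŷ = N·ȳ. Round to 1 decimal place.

6303.0

Var(Ŷ) = N²·Var(ȳ) = N²·(1 − n/N)·s²/n.
f = 6252/43408 = 0.14402875; Var(ȳ) = 0.85597125·154/6252 = 0.021084385.
Var(Ŷ) = 43408² · 0.021084385 = 3.9728347 × 10^7.
SE(Ŷ) = √(3.9728347 × 10^7) = 6303.0.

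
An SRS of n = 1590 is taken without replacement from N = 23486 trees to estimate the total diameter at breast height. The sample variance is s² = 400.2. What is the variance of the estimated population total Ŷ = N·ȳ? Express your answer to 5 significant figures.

1.2944 × 10^8

Var(Ŷ) = N²·Var(ȳ) = N²·(1 − n/N)·s²/n.
f = 1590/23486 = 0.06769991; Var(ȳ) = 0.93230009·400.2/1590 = 0.23465817.
Var(Ŷ) = 23486² · 0.23465817 = 1.2943562 × 10^8.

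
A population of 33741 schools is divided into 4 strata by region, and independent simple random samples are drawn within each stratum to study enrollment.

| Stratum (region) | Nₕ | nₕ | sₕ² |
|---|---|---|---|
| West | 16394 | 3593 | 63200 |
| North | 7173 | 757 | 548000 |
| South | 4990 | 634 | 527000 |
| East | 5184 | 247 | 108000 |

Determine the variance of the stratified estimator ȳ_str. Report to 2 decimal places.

58.21

Var(ȳ_str) = Σₕ Wₕ²(1 − fₕ)sₕ²/nₕ with Wₕ = Nₕ/N, N = 33741.
West: Wₕ = 0.48587772; term = 0.48587772²·(1 − 0.21916555)·63200/3593 = 3.2424463.
North: Wₕ = 0.21259002; term = 0.21259002²·(1 − 0.10553464)·548000/757 = 29.264019.
South: Wₕ = 0.14789129; term = 0.14789129²·(1 − 0.12705411)·527000/634 = 15.870619.
East: Wₕ = 0.15364097; term = 0.15364097²·(1 − 0.04764660)·108000/247 = 9.8296719.
Sum = 58.206756.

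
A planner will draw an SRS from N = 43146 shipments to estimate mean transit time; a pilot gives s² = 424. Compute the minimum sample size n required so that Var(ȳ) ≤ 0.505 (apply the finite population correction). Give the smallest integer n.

Without fpc, n₀ = s²/D = 424/0.505 = 839.6040.
With fpc, (1 − n/N)·s²/n ≤ D requires n ≥ n₀/(1 + n₀/N) = 839.6040/(1 + 839.6040/43146) = 823.5775.
Rounding up, n = 824.

824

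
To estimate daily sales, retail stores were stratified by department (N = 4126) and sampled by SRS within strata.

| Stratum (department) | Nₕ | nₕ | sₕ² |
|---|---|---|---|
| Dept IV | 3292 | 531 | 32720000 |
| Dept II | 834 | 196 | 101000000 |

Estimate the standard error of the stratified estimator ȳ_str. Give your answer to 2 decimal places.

221.37

Var(ȳ_str) = Σₕ Wₕ²(1 − fₕ)sₕ²/nₕ with Wₕ = Nₕ/N, N = 4126.
Dept IV: Wₕ = 0.79786718; term = 0.79786718²·(1 − 0.16130012)·32720000/531 = 32899.293.
Dept II: Wₕ = 0.20213282; term = 0.20213282²·(1 − 0.23501199)·101000000/196 = 16106.218.
Sum = 49005.511.
SE = √(49005.511) = 221.37.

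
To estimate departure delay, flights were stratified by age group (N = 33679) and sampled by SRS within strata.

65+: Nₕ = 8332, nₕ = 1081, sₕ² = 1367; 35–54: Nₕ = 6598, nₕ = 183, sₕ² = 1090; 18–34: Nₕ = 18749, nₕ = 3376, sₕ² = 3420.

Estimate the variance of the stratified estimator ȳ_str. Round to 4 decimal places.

Var(ȳ_str) = Σₕ Wₕ²(1 − fₕ)sₕ²/nₕ with Wₕ = Nₕ/N, N = 33679.
65+: Wₕ = 0.24739452; term = 0.24739452²·(1 − 0.12974076)·1367/1081 = 0.067355275.
35–54: Wₕ = 0.19590843; term = 0.19590843²·(1 − 0.02773568)·1090/183 = 0.2222624.
18–34: Wₕ = 0.55669705; term = 0.55669705²·(1 − 0.18006294)·3420/3376 = 0.25741985.
Sum = 0.54703753.

0.5470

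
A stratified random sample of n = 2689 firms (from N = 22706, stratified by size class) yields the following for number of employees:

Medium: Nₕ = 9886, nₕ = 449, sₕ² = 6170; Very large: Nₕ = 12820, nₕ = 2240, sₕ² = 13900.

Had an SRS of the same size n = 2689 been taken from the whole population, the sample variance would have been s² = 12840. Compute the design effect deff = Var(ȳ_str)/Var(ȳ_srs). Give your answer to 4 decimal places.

0.9785

Var(ȳ_str) = Σ Wₕ²(1−fₕ)sₕ²/nₕ with Wₕ = Nₕ/22706:
  Medium: (9886/22706)²·(1−449/9886)·6170/449 = 2.4866354
  Very large: (12820/22706)²·(1−2240/12820)·13900/2240 = 1.6325226
  → Var(ȳ_str) = 4.119158.
Var(ȳ_srs) = (1 − 2689/22706)·12840/2689 = 4.20952.
deff = 4.119158 / 4.20952 = 0.9785.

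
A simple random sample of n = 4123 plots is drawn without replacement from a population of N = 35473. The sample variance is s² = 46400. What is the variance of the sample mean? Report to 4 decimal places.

Under SRS without replacement, Var(ȳ) = (1 − f)·s²/n with f = n/N = 4123/35473 = 0.11622924.
Var(ȳ) = (1 − 0.11622924)·46400/4123 = 0.88377076·11.253941 = 9.9459042.

9.9459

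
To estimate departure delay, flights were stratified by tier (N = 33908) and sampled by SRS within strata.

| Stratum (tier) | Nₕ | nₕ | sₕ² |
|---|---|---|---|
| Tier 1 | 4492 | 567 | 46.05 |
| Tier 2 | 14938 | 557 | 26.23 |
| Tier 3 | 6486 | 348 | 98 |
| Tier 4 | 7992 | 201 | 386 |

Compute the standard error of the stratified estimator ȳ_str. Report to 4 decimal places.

Var(ȳ_str) = Σₕ Wₕ²(1 − fₕ)sₕ²/nₕ with Wₕ = Nₕ/N, N = 33908.
Tier 1: Wₕ = 0.13247611; term = 0.13247611²·(1 − 0.12622440)·46.05/567 = 0.0012454366.
Tier 2: Wₕ = 0.44054500; term = 0.44054500²·(1 − 0.03728745)·26.23/557 = 0.008798736.
Tier 3: Wₕ = 0.19128229; term = 0.19128229²·(1 − 0.05365402)·98/348 = 0.0097509361.
Tier 4: Wₕ = 0.23569659; term = 0.23569659²·(1 − 0.02515015)·386/201 = 0.10400054.
Sum = 0.12379565.
SE = √(0.12379565) = 0.3518.

0.3518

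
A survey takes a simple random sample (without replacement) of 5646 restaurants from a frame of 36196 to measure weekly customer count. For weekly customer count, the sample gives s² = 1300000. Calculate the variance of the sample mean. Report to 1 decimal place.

Under SRS without replacement, Var(ȳ) = (1 − f)·s²/n with f = n/N = 5646/36196 = 0.15598409.
Var(ȳ) = (1 − 0.15598409)·1300000/5646 = 0.84401591·230.25151 = 194.33593.

194.3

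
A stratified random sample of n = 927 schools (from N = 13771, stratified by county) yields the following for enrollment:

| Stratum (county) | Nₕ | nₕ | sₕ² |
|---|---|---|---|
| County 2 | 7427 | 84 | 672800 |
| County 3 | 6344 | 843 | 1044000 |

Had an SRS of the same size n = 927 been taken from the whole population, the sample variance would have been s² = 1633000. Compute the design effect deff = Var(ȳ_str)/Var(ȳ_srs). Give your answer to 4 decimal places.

1.5406

Var(ȳ_str) = Σ Wₕ²(1−fₕ)sₕ²/nₕ with Wₕ = Nₕ/13771:
  County 2: (7427/13771)²·(1−84/7427)·672800/84 = 2303.3646
  County 3: (6344/13771)²·(1−843/6344)·1044000/843 = 227.90129
  → Var(ȳ_str) = 2531.2659.
Var(ȳ_srs) = (1 − 927/13771)·1633000/927 = 1643.014.
deff = 2531.2659 / 1643.014 = 1.5406.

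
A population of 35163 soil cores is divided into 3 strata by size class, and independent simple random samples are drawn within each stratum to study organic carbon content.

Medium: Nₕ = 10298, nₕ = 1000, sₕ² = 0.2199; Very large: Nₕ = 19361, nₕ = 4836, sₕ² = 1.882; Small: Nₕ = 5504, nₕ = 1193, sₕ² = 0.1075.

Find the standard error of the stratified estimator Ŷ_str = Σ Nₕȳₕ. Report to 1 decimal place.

364.2

Var(Ŷ_str) = Σₕ Nₕ²(1 − fₕ)sₕ²/nₕ.
Medium: 10298²·(1 − 1000/10298)·0.2199/1000 = 21055.602.
Very large: 19361²·(1 − 4836/19361)·1.882/4836 = 109440.29.
Small: 5504²·(1 − 1193/5504)·0.1075/1193 = 2138.0825.
Sum = 132633.97.
SE = √(132633.97) = 364.2.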